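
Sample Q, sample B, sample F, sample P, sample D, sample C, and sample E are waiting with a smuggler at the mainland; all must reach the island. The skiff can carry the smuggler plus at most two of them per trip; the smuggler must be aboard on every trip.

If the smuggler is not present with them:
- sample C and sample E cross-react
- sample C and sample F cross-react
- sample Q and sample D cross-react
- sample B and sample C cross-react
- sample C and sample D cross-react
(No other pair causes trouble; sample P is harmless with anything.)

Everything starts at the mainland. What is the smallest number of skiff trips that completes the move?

9

Counting alone: the smuggler can take at most 2 across per trip to the island, so moving all 7 needs at least 4 loaded trips out, with a return between consecutive ones — at least 7 crossings.
The safety rule pushes this higher. Following every safe sequence of crossings, the most of the 7 that can be at the island as the skiff arrives there on crossing 7 is 6 — never all 7.
So no plan with fewer than 9 crossings exists, and this one achieves 9:
1. Smuggler goes to the island with sample C and sample Q.
2. Smuggler goes back to the mainland alone.
3. Smuggler goes to the island with sample P.
4. Smuggler goes back to the mainland alone.
5. Smuggler goes to the island with sample B and sample F.
6. Smuggler goes back to the mainland with sample C.
7. Smuggler goes to the island with sample D and sample E.
8. Smuggler goes back to the mainland with sample Q.
9. Smuggler goes to the island with sample C and sample Q.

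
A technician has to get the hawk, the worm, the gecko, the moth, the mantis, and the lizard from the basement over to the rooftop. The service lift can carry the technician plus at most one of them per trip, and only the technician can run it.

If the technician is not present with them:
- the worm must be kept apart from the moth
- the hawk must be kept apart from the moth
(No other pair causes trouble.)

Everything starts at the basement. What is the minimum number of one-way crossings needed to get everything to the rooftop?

13

Counting alone: the technician can take at most 1 across per trip to the rooftop, so moving all 6 needs at least 6 loaded trips out, with a return between consecutive ones — at least 11 crossings.
The safety rule pushes this higher. Following every safe sequence of crossings, the most of the 6 that can be at the rooftop as the service lift arrives there on crossing 11 is 5 — never all 6.
So no plan with fewer than 13 crossings exists, and this one achieves 13:
1. Technician goes to the rooftop with the moth.
2. Technician goes back to the basement alone.
3. Technician goes to the rooftop with the hawk.
4. Technician goes back to the basement with the moth.
5. Technician goes to the rooftop with the worm.
6. Technician goes back to the basement alone.
7. Technician goes to the rooftop with the gecko.
8. Technician goes back to the basement alone.
9. Technician goes to the rooftop with the mantis.
10. Technician goes back to the basement alone.
11. Technician goes to the rooftop with the lizard.
12. Technician goes back to the basement alone.
13. Technician goes to the rooftop with the moth.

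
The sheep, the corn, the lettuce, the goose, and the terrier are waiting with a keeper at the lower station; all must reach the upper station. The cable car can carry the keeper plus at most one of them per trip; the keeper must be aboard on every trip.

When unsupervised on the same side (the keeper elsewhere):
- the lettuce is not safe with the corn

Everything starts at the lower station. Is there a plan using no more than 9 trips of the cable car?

Yes — this plan uses 9 crossings (≤ 9):
1. Keeper goes to the upper station with the corn.  [the lower station: the goose, the lettuce, the sheep, the terrier | the upper station: the corn]
2. Keeper goes back to the lower station alone.  [the lower station: the goose, the lettuce, the sheep, the terrier | the upper station: the corn]
3. Keeper goes to the upper station with the sheep.  [the lower station: the goose, the lettuce, the terrier | the upper station: the corn, the sheep]
4. Keeper goes back to the lower station alone.  [the lower station: the goose, the lettuce, the terrier | the upper station: the corn, the sheep]
5. Keeper goes to the upper station with the goose.  [the lower station: the lettuce, the terrier | the upper station: the corn, the goose, the sheep]
6. Keeper goes back to the lower station alone.  [the lower station: the lettuce, the terrier | the upper station: the corn, the goose, the sheep]
7. Keeper goes to the upper station with the terrier.  [the lower station: the lettuce | the upper station: the corn, the goose, the sheep, the terrier]
8. Keeper goes back to the lower station alone.  [the lower station: the lettuce | the upper station: the corn, the goose, the sheep, the terrier]
9. Keeper goes to the upper station with the lettuce.  [the lower station: — | the upper station: the corn, the goose, the lettuce, the sheep, the terrier]

Yes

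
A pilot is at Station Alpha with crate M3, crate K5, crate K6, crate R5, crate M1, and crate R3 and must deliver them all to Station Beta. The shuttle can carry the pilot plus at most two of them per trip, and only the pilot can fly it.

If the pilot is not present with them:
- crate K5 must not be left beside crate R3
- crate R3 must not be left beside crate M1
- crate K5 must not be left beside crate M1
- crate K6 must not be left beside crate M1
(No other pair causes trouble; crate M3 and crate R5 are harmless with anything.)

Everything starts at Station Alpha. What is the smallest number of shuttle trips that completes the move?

9

Counting alone: the pilot can take at most 2 across per trip to Station Beta, so moving all 6 needs at least 3 loaded trips out, with a return between consecutive ones — at least 5 crossings.
The safety rule pushes this higher. Following every safe sequence of crossings, the most of the 6 that can be at Station Beta as the shuttle arrives there on crossings 5, 7 is 4, 5 respectively — never all 6.
So no plan with fewer than 9 crossings exists, and this one achieves 9:
1. Pilot goes to Station Beta with crate K5 and crate M1.  [Station Alpha: crate K6, crate M3, crate R3, crate R5 | Station Beta: crate K5, crate M1]
2. Pilot goes back to Station Alpha with crate K5.  [Station Alpha: crate K5, crate K6, crate M3, crate R3, crate R5 | Station Beta: crate M1]
3. Pilot goes to Station Beta with crate K5 and crate M3.  [Station Alpha: crate K6, crate R3, crate R5 | Station Beta: crate K5, crate M1, crate M3]
4. Pilot goes back to Station Alpha with crate K5.  [Station Alpha: crate K5, crate K6, crate R3, crate R5 | Station Beta: crate M1, crate M3]
5. Pilot goes to Station Beta with crate K5 and crate K6.  [Station Alpha: crate R3, crate R5 | Station Beta: crate K5, crate K6, crate M1, crate M3]
6. Pilot goes back to Station Alpha with crate M1.  [Station Alpha: crate M1, crate R3, crate R5 | Station Beta: crate K5, crate K6, crate M3]
7. Pilot goes to Station Beta with crate M1 and crate R5.  [Station Alpha: crate R3 | Station Beta: crate K5, crate K6, crate M1, crate M3, crate R5]
8. Pilot goes back to Station Alpha with crate M1.  [Station Alpha: crate M1, crate R3 | Station Beta: crate K5, crate K6, crate M3, crate R5]
9. Pilot goes to Station Beta with crate M1 and crate R3.  [Station Alpha: — | Station Beta: crate K5, crate K6, crate M1, crate M3, crate R3, crate R5]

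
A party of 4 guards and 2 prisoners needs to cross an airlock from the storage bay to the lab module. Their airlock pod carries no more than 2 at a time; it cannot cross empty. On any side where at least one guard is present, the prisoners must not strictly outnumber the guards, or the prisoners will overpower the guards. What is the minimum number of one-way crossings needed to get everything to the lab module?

9

Counting alone: each trip to the lab module takes at most 2 across and each return brings at least 1 back, so after t trips out (and t−1 returns) at most 2t − (t−1) of the 6 are across; that first reaches 6 at t = 5, so at least 9 crossings are needed.
The plan below uses exactly 9 crossings, so it is optimal:
1. 2 prisoners → the lab module.  (the storage bay: 4G 0P; the lab module: 0G 2P)
2. 1 prisoner ← the storage bay.  (the storage bay: 4G 1P; the lab module: 0G 1P)
3. 2 guards → the lab module.  (the storage bay: 2G 1P; the lab module: 2G 1P)
4. 1 prisoner ← the storage bay.  (the storage bay: 2G 2P; the lab module: 2G 0P)
5. 2 prisoners → the lab module.  (the storage bay: 2G 0P; the lab module: 2G 2P)
6. 1 prisoner ← the storage bay.  (the storage bay: 2G 1P; the lab module: 2G 1P)
7. 1 guard and 1 prisoner → the lab module.  (the storage bay: 1G 0P; the lab module: 3G 2P)
8. 1 prisoner ← the storage bay.  (the storage bay: 1G 1P; the lab module: 3G 1P)
9. 1 guard and 1 prisoner → the lab module.  (the storage bay: 0G 0P; the lab module: 4G 2P)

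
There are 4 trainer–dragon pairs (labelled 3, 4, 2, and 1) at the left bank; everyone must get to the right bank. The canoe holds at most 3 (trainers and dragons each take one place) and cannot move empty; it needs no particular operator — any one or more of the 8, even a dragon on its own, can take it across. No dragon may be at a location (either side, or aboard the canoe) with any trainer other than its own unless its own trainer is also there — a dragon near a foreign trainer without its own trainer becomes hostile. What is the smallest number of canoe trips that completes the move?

9

Counting alone: each trip to the right bank takes at most 3 across and each return brings at least 1 back, so after t trips out (and t−1 returns) at most 3t − (t−1) of the 8 are across; that first reaches 8 at t = 4, so at least 7 crossings are needed.
The safety rule pushes this higher. Following every safe sequence of crossings, the most of the 8 that can be at the right bank as the canoe arrives there on crossing 7 is 7 — never all 8.
So no plan with fewer than 9 crossings exists, and this one achieves 9:
1. dragon 3 and trainer 3 cross → the right bank.
2. trainer 3 crosses ← the left bank.
3. dragon 4, trainer 3, and trainer 4 cross → the right bank.
4. dragon 3 and trainer 3 cross ← the left bank.
5. trainer 1, trainer 2, and trainer 3 cross → the right bank.
6. dragon 4 crosses ← the left bank.
7. dragon 3 and dragon 4 cross → the right bank.
8. dragon 3 crosses ← the left bank.
9. dragon 1, dragon 2, and dragon 3 cross → the right bank.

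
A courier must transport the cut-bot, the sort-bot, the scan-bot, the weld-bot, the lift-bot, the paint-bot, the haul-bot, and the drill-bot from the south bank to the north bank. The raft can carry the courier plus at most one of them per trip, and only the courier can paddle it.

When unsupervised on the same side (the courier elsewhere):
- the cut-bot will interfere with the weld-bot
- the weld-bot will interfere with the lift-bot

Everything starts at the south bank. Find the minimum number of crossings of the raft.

Counting alone: the courier can take at most 1 across per trip to the north bank, so moving all 8 needs at least 8 loaded trips out, with a return between consecutive ones — at least 15 crossings.
The safety rule pushes this higher. Following every safe sequence of crossings, the most of the 8 that can be at the north bank as the raft arrives there on crossing 15 is 7 — never all 8.
So no plan with fewer than 17 crossings exists, and this one achieves 17:
1. Courier goes to the north bank with the weld-bot.
2. Courier goes back to the south bank alone.
3. Courier goes to the north bank with the cut-bot.
4. Courier goes back to the south bank with the weld-bot.
5. Courier goes to the north bank with the lift-bot.
6. Courier goes back to the south bank alone.
7. Courier goes to the north bank with the sort-bot.
8. Courier goes back to the south bank alone.
9. Courier goes to the north bank with the scan-bot.
10. Courier goes back to the south bank alone.
11. Courier goes to the north bank with the paint-bot.
12. Courier goes back to the south bank alone.
13. Courier goes to the north bank with the haul-bot.
14. Courier goes back to the south bank alone.
15. Courier goes to the north bank with the drill-bot.
16. Courier goes back to the south bank alone.
17. Courier goes to the north bank with the weld-bot.

17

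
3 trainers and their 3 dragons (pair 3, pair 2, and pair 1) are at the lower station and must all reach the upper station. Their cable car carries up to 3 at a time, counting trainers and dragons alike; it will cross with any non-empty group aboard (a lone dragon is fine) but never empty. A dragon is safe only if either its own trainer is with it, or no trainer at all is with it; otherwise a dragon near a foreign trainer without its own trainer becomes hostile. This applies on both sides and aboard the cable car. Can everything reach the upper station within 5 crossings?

Yes

Yes — this plan uses 5 crossings (≤ 5):
1. dragon 3 and trainer 3 cross → the upper station.
2. trainer 3 crosses ← the lower station.
3. trainer 1, trainer 2, and trainer 3 cross → the upper station.
4. dragon 3 crosses ← the lower station.
5. dragon 1, dragon 2, and dragon 3 cross → the upper station.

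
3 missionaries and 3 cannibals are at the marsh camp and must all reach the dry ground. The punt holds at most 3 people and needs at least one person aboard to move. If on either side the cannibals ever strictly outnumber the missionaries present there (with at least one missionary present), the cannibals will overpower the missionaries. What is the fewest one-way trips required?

5

Counting alone: each trip to the dry ground takes at most 3 across and each return brings at least 1 back, so after t trips out (and t−1 returns) at most 3t − (t−1) of the 6 are across; that first reaches 6 at t = 3, so at least 5 crossings are needed.
The plan below uses exactly 5 crossings, so it is optimal:
1. 2 cannibals → the dry ground.  (the marsh camp: 3M 1C; the dry ground: 0M 2C)
2. 1 cannibal ← the marsh camp.  (the marsh camp: 3M 2C; the dry ground: 0M 1C)
3. 3 missionaries → the dry ground.  (the marsh camp: 0M 2C; the dry ground: 3M 1C)
4. 1 cannibal ← the marsh camp.  (the marsh camp: 0M 3C; the dry ground: 3M 0C)
5. 3 cannibals → the dry ground.  (the marsh camp: 0M 0C; the dry ground: 3M 3C)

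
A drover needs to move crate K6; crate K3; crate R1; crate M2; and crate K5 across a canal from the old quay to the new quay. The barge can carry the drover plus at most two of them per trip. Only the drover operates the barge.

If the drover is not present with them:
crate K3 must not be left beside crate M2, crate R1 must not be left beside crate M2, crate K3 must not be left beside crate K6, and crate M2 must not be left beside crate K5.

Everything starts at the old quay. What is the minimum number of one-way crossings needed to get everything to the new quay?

Counting alone: the drover can take at most 2 across per trip to the new quay, so moving all 5 needs at least 3 loaded trips out, with a return between consecutive ones — at least 5 crossings.
The plan below uses exactly 5 crossings, so it is optimal:
1. Drover goes to the new quay with crate K6 and crate M2.
2. Drover goes back to the old quay alone.
3. Drover goes to the new quay with crate K5 and crate R1.
4. Drover goes back to the old quay with crate M2.
5. Drover goes to the new quay with crate K3 and crate M2.

5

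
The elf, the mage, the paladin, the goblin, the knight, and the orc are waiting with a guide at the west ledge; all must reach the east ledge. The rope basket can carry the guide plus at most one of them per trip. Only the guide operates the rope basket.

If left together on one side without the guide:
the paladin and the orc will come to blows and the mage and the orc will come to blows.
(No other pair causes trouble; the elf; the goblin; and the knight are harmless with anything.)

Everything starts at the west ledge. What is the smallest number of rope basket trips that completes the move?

Counting alone: the guide can take at most 1 across per trip to the east ledge, so moving all 6 needs at least 6 loaded trips out, with a return between consecutive ones — at least 11 crossings.
The safety rule pushes this higher. Following every safe sequence of crossings, the most of the 6 that can be at the east ledge as the rope basket arrives there on crossing 11 is 5 — never all 6.
So no plan with fewer than 13 crossings exists, and this one achieves 13:
1. Guide goes to the east ledge with the orc.
2. Guide goes back to the west ledge alone.
3. Guide goes to the east ledge with the elf.
4. Guide goes back to the west ledge alone.
5. Guide goes to the east ledge with the mage.
6. Guide goes back to the west ledge with the orc.
7. Guide goes to the east ledge with the paladin.
8. Guide goes back to the west ledge alone.
9. Guide goes to the east ledge with the goblin.
10. Guide goes back to the west ledge alone.
11. Guide goes to the east ledge with the knight.
12. Guide goes back to the west ledge alone.
13. Guide goes to the east ledge with the orc.

13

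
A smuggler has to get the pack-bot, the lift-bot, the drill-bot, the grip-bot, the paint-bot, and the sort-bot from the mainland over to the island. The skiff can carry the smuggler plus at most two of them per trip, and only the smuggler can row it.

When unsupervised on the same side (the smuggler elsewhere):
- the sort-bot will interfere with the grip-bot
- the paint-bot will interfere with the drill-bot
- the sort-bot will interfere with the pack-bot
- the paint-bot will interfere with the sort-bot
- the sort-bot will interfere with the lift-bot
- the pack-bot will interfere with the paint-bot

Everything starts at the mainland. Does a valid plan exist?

Yes

1. Smuggler goes to the island with the paint-bot and the sort-bot.
2. Smuggler goes back to the mainland with the paint-bot.
3. Smuggler goes to the island with the drill-bot and the pack-bot.
4. Smuggler goes back to the mainland with the pack-bot.
5. Smuggler goes to the island with the lift-bot and the pack-bot.
6. Smuggler goes back to the mainland with the sort-bot.
7. Smuggler goes to the island with the grip-bot and the paint-bot.
8. Smuggler goes back to the mainland with the paint-bot.
9. Smuggler goes to the island with the paint-bot and the sort-bot.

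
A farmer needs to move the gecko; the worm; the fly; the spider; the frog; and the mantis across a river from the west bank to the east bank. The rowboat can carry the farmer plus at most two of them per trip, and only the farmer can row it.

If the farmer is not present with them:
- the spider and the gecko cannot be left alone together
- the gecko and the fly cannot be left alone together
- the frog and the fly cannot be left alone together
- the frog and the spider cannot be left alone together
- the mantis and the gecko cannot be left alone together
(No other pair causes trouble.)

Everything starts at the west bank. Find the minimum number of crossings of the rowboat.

Counting alone: the farmer can take at most 2 across per trip to the east bank, so moving all 6 needs at least 3 loaded trips out, with a return between consecutive ones — at least 5 crossings.
The safety rule pushes this higher. Following every safe sequence of crossings, the most of the 6 that can be at the east bank as the rowboat arrives there on crossing 5 is 5 — never all 6.
So no plan with fewer than 7 crossings exists, and this one achieves 7:
1. Farmer goes to the east bank with the frog and the gecko.
2. Farmer goes back to the west bank alone.
3. Farmer goes to the east bank with the fly and the worm.
4. Farmer goes back to the west bank with the frog and the gecko.
5. Farmer goes to the east bank with the mantis and the spider.
6. Farmer goes back to the west bank alone.
7. Farmer goes to the east bank with the frog and the gecko.

7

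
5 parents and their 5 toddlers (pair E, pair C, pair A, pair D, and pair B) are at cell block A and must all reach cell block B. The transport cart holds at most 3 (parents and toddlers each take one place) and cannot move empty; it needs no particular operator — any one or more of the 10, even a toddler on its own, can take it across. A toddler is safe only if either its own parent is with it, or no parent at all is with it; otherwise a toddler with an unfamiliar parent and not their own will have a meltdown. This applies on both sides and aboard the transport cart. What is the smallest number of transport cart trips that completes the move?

Counting alone: each trip to cell block B takes at most 3 across and each return brings at least 1 back, so after t trips out (and t−1 returns) at most 3t − (t−1) of the 10 are across; that first reaches 10 at t = 5, so at least 9 crossings are needed.
The safety rule pushes this higher. Following every safe sequence of crossings, the most of the 10 that can be at cell block B as the transport cart arrives there on crossing 9 is 9 — never all 10.
So no plan with fewer than 11 crossings exists, and this one achieves 11:
1. parent E and toddler E cross → cell block B.
2. parent E crosses ← cell block A.
3. toddler A, toddler C, and toddler D cross → cell block B.
4. toddler E crosses ← cell block A.
5. parent A, parent C, and parent D cross → cell block B.
6. parent C and toddler C cross ← cell block A.
7. parent B, parent C, and parent E cross → cell block B.
8. toddler A crosses ← cell block A.
9. toddler C and toddler E cross → cell block B.
10. toddler E crosses ← cell block A.
11. toddler A, toddler B, and toddler E cross → cell block B.

11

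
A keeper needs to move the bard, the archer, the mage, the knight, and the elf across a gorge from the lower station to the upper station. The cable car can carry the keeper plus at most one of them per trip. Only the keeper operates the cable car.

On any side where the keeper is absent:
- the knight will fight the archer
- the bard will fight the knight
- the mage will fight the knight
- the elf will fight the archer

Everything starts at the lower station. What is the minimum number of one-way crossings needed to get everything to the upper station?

impossible

Whatever the first load, the items left behind include a forbidden pair without the keeper. No opening move is safe, so no plan exists.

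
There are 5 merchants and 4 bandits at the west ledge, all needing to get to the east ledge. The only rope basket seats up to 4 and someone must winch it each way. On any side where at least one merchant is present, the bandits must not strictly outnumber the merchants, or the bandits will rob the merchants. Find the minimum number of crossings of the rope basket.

5

Counting alone: each trip to the east ledge takes at most 4 across and each return brings at least 1 back, so after t trips out (and t−1 returns) at most 4t − (t−1) of the 9 are across; that first reaches 9 at t = 3, so at least 5 crossings are needed.
The plan below uses exactly 5 crossings, so it is optimal:
1. 3 bandits → the east ledge.  (the west ledge: 5M 1B; the east ledge: 0M 3B)
2. 1 bandit ← the west ledge.  (the west ledge: 5M 2B; the east ledge: 0M 2B)
3. 3 merchants and 1 bandit → the east ledge.  (the west ledge: 2M 1B; the east ledge: 3M 3B)
4. 1 bandit ← the west ledge.  (the west ledge: 2M 2B; the east ledge: 3M 2B)
5. 2 merchants and 2 bandits → the east ledge.  (the west ledge: 0M 0B; the east ledge: 5M 4B)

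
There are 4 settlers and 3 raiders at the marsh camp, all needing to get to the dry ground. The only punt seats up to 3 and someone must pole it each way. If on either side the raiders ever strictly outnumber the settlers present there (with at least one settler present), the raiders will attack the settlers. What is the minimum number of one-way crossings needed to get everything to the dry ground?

Counting alone: each trip to the dry ground takes at most 3 across and each return brings at least 1 back, so after t trips out (and t−1 returns) at most 3t − (t−1) of the 7 are across; that first reaches 7 at t = 3, so at least 5 crossings are needed.
The plan below uses exactly 5 crossings, so it is optimal:
1. 3 raiders → the dry ground.  (the marsh camp: 4S 0R; the dry ground: 0S 3R)
2. 1 raider ← the marsh camp.  (the marsh camp: 4S 1R; the dry ground: 0S 2R)
3. 3 settlers → the dry ground.  (the marsh camp: 1S 1R; the dry ground: 3S 2R)
4. 1 settler ← the marsh camp.  (the marsh camp: 2S 1R; the dry ground: 2S 2R)
5. 2 settlers and 1 raider → the dry ground.  (the marsh camp: 0S 0R; the dry ground: 4S 3R)

5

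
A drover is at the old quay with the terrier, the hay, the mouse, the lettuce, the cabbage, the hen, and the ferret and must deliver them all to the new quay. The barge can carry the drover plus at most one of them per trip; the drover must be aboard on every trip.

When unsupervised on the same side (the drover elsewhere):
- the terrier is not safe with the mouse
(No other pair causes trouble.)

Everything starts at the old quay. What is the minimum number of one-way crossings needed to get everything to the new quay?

Counting alone: the drover can take at most 1 across per trip to the new quay, so moving all 7 needs at least 7 loaded trips out, with a return between consecutive ones — at least 13 crossings.
The plan below uses exactly 13 crossings, so it is optimal:
1. Drover goes to the new quay with the terrier.
2. Drover goes back to the old quay alone.
3. Drover goes to the new quay with the hay.
4. Drover goes back to the old quay alone.
5. Drover goes to the new quay with the lettuce.
6. Drover goes back to the old quay alone.
7. Drover goes to the new quay with the cabbage.
8. Drover goes back to the old quay alone.
9. Drover goes to the new quay with the hen.
10. Drover goes back to the old quay alone.
11. Drover goes to the new quay with the ferret.
12. Drover goes back to the old quay alone.
13. Drover goes to the new quay with the mouse.

13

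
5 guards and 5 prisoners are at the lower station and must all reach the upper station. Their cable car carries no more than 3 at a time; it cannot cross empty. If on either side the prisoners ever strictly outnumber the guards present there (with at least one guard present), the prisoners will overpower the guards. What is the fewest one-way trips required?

11

Counting alone: each trip to the upper station takes at most 3 across and each return brings at least 1 back, so after t trips out (and t−1 returns) at most 3t − (t−1) of the 10 are across; that first reaches 10 at t = 5, so at least 9 crossings are needed.
The safety rule pushes this higher. Following every safe sequence of crossings, the most of the 10 that can be at the upper station as the cable car arrives there on crossing 9 is 9 — never all 10.
So no plan with fewer than 11 crossings exists, and this one achieves 11:
1. 2 prisoners → the upper station.  (the lower station: 5G 3P; the upper station: 0G 2P)
2. 1 prisoner ← the lower station.  (the lower station: 5G 4P; the upper station: 0G 1P)
3. 3 prisoners → the upper station.  (the lower station: 5G 1P; the upper station: 0G 4P)
4. 1 prisoner ← the lower station.  (the lower station: 5G 2P; the upper station: 0G 3P)
5. 3 guards → the upper station.  (the lower station: 2G 2P; the upper station: 3G 3P)
6. 1 guard and 1 prisoner ← the lower station.  (the lower station: 3G 3P; the upper station: 2G 2P)
7. 3 guards → the upper station.  (the lower station: 0G 3P; the upper station: 5G 2P)
8. 1 prisoner ← the lower station.  (the lower station: 0G 4P; the upper station: 5G 1P)
9. 2 prisoners → the upper station.  (the lower station: 0G 2P; the upper station: 5G 3P)
10. 1 prisoner ← the lower station.  (the lower station: 0G 3P; the upper station: 5G 2P)
11. 3 prisoners → the upper station.  (the lower station: 0G 0P; the upper station: 5G 5P)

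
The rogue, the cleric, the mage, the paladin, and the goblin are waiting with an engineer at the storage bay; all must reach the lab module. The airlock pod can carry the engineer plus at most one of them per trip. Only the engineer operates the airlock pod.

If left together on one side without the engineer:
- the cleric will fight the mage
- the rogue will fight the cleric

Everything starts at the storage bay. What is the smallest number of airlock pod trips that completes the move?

Counting alone: the engineer can take at most 1 across per trip to the lab module, so moving all 5 needs at least 5 loaded trips out, with a return between consecutive ones — at least 9 crossings.
The safety rule pushes this higher. Following every safe sequence of crossings, the most of the 5 that can be at the lab module as the airlock pod arrives there on crossing 9 is 4 — never all 5.
So no plan with fewer than 11 crossings exists, and this one achieves 11:
1. Engineer goes to the lab module with the cleric.  [the storage bay: the goblin, the mage, the paladin, the rogue | the lab module: the cleric]
2. Engineer goes back to the storage bay alone.  [the storage bay: the goblin, the mage, the paladin, the rogue | the lab module: the cleric]
3. Engineer goes to the lab module with the rogue.  [the storage bay: the goblin, the mage, the paladin | the lab module: the cleric, the rogue]
4. Engineer goes back to the storage bay with the cleric.  [the storage bay: the cleric, the goblin, the mage, the paladin | the lab module: the rogue]
5. Engineer goes to the lab module with the mage.  [the storage bay: the cleric, the goblin, the paladin | the lab module: the mage, the rogue]
6. Engineer goes back to the storage bay alone.  [the storage bay: the cleric, the goblin, the paladin | the lab module: the mage, the rogue]
7. Engineer goes to the lab module with the paladin.  [the storage bay: the cleric, the goblin | the lab module: the mage, the paladin, the rogue]
8. Engineer goes back to the storage bay alone.  [the storage bay: the cleric, the goblin | the lab module: the mage, the paladin, the rogue]
9. Engineer goes to the lab module with the goblin.  [the storage bay: the cleric | the lab module: the goblin, the mage, the paladin, the rogue]
10. Engineer goes back to the storage bay alone.  [the storage bay: the cleric | the lab module: the goblin, the mage, the paladin, the rogue]
11. Engineer goes to the lab module with the cleric.  [the storage bay: — | the lab module: the cleric, the goblin, the mage, the paladin, the rogue]

11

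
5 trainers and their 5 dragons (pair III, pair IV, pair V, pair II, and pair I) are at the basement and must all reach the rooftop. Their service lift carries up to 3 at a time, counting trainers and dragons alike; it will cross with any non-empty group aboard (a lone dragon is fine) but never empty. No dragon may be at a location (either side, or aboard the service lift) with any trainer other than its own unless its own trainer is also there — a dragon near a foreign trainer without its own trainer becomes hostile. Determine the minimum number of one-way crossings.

Counting alone: each trip to the rooftop takes at most 3 across and each return brings at least 1 back, so after t trips out (and t−1 returns) at most 3t − (t−1) of the 10 are across; that first reaches 10 at t = 5, so at least 9 crossings are needed.
The safety rule pushes this higher. Following every safe sequence of crossings, the most of the 10 that can be at the rooftop as the service lift arrives there on crossing 9 is 9 — never all 10.
So no plan with fewer than 11 crossings exists, and this one achieves 11:
1. dragon III and trainer III cross → the rooftop.
2. trainer III crosses ← the basement.
3. dragon II, dragon IV, and dragon V cross → the rooftop.
4. dragon III crosses ← the basement.
5. trainer II, trainer IV, and trainer V cross → the rooftop.
6. dragon IV and trainer IV cross ← the basement.
7. trainer I, trainer III, and trainer IV cross → the rooftop.
8. dragon V crosses ← the basement.
9. dragon III and dragon IV cross → the rooftop.
10. dragon III crosses ← the basement.
11. dragon I, dragon III, and dragon V cross → the rooftop.

11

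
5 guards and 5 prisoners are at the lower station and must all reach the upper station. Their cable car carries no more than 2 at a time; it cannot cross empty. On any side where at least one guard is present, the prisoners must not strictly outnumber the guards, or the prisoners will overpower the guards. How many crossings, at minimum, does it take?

Following every safe sequence of crossings from the start, the most of the 10 that can be at the upper station as the cable car arrives there on crossings 1, 3, 5, 7 is 2, 3, 4, 5 respectively; the best ever achieved is 5 of 10.
From crossing 9 on, no configuration arises that was not already reachable earlier: only 13 distinct safe configurations (who is on which side, and where the cable car is) can ever be reached, none of them has everyone across, and every continuation just revisits them. They are: 0 guards + 0 prisoners across (cable car back at the start); 0 guards + 1 prisoner across (cable car there); 0 guards + 1 prisoner across (cable car back at the start); 0 guards + 2 prisoners across (cable car there); 0 guards + 2 prisoners across (cable car back at the start); 0 guards + 3 prisoners across (cable car there); 0 guards + 3 prisoners across (cable car back at the start); 0 guards + 4 prisoners across (cable car there); 0 guards + 4 prisoners across (cable car back at the start); 0 guards + 5 prisoners across (cable car there); 1 guard + 1 prisoner across (cable car there); 1 guard + 1 prisoner across (cable car back at the start); 2 guards + 2 prisoners across (cable car there). So no valid plan exists.

impossible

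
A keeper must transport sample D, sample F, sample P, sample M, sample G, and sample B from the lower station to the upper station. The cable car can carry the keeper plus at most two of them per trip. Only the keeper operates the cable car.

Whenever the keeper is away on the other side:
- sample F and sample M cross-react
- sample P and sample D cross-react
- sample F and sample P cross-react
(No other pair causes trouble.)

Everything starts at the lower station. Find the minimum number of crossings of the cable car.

5

Counting alone: the keeper can take at most 2 across per trip to the upper station, so moving all 6 needs at least 3 loaded trips out, with a return between consecutive ones — at least 5 crossings.
The plan below uses exactly 5 crossings, so it is optimal:
1. Keeper goes to the upper station with sample D and sample F.  [the lower station: sample B, sample G, sample M, sample P | the upper station: sample D, sample F]
2. Keeper goes back to the lower station alone.  [the lower station: sample B, sample G, sample M, sample P | the upper station: sample D, sample F]
3. Keeper goes to the upper station with sample B and sample G.  [the lower station: sample M, sample P | the upper station: sample B, sample D, sample F, sample G]
4. Keeper goes back to the lower station alone.  [the lower station: sample M, sample P | the upper station: sample B, sample D, sample F, sample G]
5. Keeper goes to the upper station with sample M and sample P.  [the lower station: — | the upper station: sample B, sample D, sample F, sample G, sample M, sample P]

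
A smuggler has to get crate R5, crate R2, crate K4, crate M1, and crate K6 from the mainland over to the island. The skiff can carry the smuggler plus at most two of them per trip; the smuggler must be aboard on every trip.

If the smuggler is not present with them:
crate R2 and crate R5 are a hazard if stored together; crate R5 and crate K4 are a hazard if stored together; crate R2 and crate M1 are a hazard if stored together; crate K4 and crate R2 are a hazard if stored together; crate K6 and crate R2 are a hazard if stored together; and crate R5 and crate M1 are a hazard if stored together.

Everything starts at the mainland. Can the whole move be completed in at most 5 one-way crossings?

No

Counting alone: the smuggler can take at most 2 across per trip to the island, so moving all 5 needs at least 3 loaded trips out, with a return between consecutive ones — at least 5 crossings.
The safety rule pushes this higher. Following every safe sequence of crossings, the most of the 5 that can be at the island as the skiff arrives there on crossing 5 is 4 — never all 5.
So the move cannot be finished within 5 crossings. (The shortest complete plan takes 7:)
1. Smuggler goes to the island with crate R2 and crate R5.
2. Smuggler goes back to the mainland with crate R5.
3. Smuggler goes to the island with crate K6 and crate R5.
4. Smuggler goes back to the mainland with crate R2.
5. Smuggler goes to the island with crate K4 and crate M1.
6. Smuggler goes back to the mainland with crate R5.
7. Smuggler goes to the island with crate R2 and crate R5.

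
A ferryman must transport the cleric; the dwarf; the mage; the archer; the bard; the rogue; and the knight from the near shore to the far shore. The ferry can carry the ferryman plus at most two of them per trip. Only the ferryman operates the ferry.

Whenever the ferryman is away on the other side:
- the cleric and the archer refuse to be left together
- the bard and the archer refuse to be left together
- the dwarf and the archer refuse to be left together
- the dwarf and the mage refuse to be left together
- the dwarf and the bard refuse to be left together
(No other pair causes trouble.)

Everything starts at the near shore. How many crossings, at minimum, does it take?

11

Counting alone: the ferryman can take at most 2 across per trip to the far shore, so moving all 7 needs at least 4 loaded trips out, with a return between consecutive ones — at least 7 crossings.
The safety rule pushes this higher. Following every safe sequence of crossings, the most of the 7 that can be at the far shore as the ferry arrives there on crossings 7, 9 is 5, 6 respectively — never all 7.
So no plan with fewer than 11 crossings exists, and this one achieves 11:
1. Ferryman goes to the far shore with the archer and the dwarf.  [the near shore: the bard, the cleric, the knight, the mage, the rogue | the far shore: the archer, the dwarf]
2. Ferryman goes back to the near shore with the dwarf.  [the near shore: the bard, the cleric, the dwarf, the knight, the mage, the rogue | the far shore: the archer]
3. Ferryman goes to the far shore with the cleric and the dwarf.  [the near shore: the bard, the knight, the mage, the rogue | the far shore: the archer, the cleric, the dwarf]
4. Ferryman goes back to the near shore with the archer.  [the near shore: the archer, the bard, the knight, the mage, the rogue | the far shore: the cleric, the dwarf]
5. Ferryman goes to the far shore with the bard and the mage.  [the near shore: the archer, the knight, the rogue | the far shore: the bard, the cleric, the dwarf, the mage]
6. Ferryman goes back to the near shore with the dwarf.  [the near shore: the archer, the dwarf, the knight, the rogue | the far shore: the bard, the cleric, the mage]
7. Ferryman goes to the far shore with the dwarf and the rogue.  [the near shore: the archer, the knight | the far shore: the bard, the cleric, the dwarf, the mage, the rogue]
8. Ferryman goes back to the near shore with the dwarf.  [the near shore: the archer, the dwarf, the knight | the far shore: the bard, the cleric, the mage, the rogue]
9. Ferryman goes to the far shore with the dwarf and the knight.  [the near shore: the archer | the far shore: the bard, the cleric, the dwarf, the knight, the mage, the rogue]
10. Ferryman goes back to the near shore with the dwarf.  [the near shore: the archer, the dwarf | the far shore: the bard, the cleric, the knight, the mage, the rogue]
11. Ferryman goes to the far shore with the archer and the dwarf.  [the near shore: — | the far shore: the archer, the bard, the cleric, the dwarf, the knight, the mage, the rogue]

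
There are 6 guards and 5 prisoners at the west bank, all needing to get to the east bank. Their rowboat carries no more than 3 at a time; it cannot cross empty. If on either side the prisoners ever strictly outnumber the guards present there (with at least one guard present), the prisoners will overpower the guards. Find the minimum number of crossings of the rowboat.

Counting alone: each trip to the east bank takes at most 3 across and each return brings at least 1 back, so after t trips out (and t−1 returns) at most 3t − (t−1) of the 11 are across; that first reaches 11 at t = 5, so at least 9 crossings are needed.
The plan below uses exactly 9 crossings, so it is optimal:
1. 3 prisoners → the east bank.  (the west bank: 6G 2P; the east bank: 0G 3P)
2. 1 prisoner ← the west bank.  (the west bank: 6G 3P; the east bank: 0G 2P)
3. 3 guards → the east bank.  (the west bank: 3G 3P; the east bank: 3G 2P)
4. 1 guard ← the west bank.  (the west bank: 4G 3P; the east bank: 2G 2P)
5. 2 guards and 1 prisoner → the east bank.  (the west bank: 2G 2P; the east bank: 4G 3P)
6. 1 guard ← the west bank.  (the west bank: 3G 2P; the east bank: 3G 3P)
7. 2 guards and 1 prisoner → the east bank.  (the west bank: 1G 1P; the east bank: 5G 4P)
8. 1 guard ← the west bank.  (the west bank: 2G 1P; the east bank: 4G 4P)
9. 2 guards and 1 prisoner → the east bank.  (the west bank: 0G 0P; the east bank: 6G 5P)

9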